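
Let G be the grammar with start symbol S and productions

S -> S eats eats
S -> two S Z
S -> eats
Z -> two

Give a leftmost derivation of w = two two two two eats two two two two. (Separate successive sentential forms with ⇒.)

S ⇒ two S Z   [S -> two S Z]
two S Z ⇒ two two S Z Z   [S -> two S Z]
two two S Z Z ⇒ two two two S Z Z Z   [S -> two S Z]
two two two S Z Z Z ⇒ two two two two S Z Z Z Z   [S -> two S Z]
two two two two S Z Z Z Z ⇒ two two two two eats Z Z Z Z   [S -> eats]
two two two two eats Z Z Z Z ⇒ two two two two eats two Z Z Z   [Z -> two]
two two two two eats two Z Z Z ⇒ two two two two eats two two Z Z   [Z -> two]
two two two two eats two two Z Z ⇒ two two two two eats two two two Z   [Z -> two]
two two two two eats two two two Z ⇒ two two two two eats two two two two   [Z -> two]

S ⇒ two S Z ⇒ two two S Z Z ⇒ two two two S Z Z Z ⇒ two two two two S Z Z Z Z ⇒ two two two two eats Z Z Z Z ⇒ two two two two eats two Z Z Z ⇒ two two two two eats two two Z Z ⇒ two two two two eats two two two Z ⇒ two two two two eats two two two two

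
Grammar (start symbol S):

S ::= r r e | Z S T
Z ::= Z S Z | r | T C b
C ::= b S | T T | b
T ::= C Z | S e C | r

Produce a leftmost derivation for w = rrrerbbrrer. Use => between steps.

S => ZST => ZSZST => rSZST => rrreZST => rrreTCbST => rrrerCbST => rrrerbbST => rrrerbbrreT => rrrerbbrrer

S => ZST   [S ::= Z S T]
ZST => ZSZST   [Z ::= Z S Z]
ZSZST => rSZST   [Z ::= r]
rSZST => rrreZST   [S ::= r r e]
rrreZST => rrreTCbST   [Z ::= T C b]
rrreTCbST => rrrerCbST   [T ::= r]
rrrerCbST => rrrerbbST   [C ::= b]
rrrerbbST => rrrerbbrreT   [S ::= r r e]
rrrerbbrreT => rrrerbbrrer   [T ::= r]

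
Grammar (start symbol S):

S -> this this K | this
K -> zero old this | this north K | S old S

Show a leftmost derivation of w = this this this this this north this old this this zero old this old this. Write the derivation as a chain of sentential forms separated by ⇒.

S ⇒ this this K   [S -> this this K]
this this K ⇒ this this S old S   [K -> S old S]
this this S old S ⇒ this this this this K old S   [S -> this this K]
this this this this K old S ⇒ this this this this this north K old S   [K -> this north K]
this this this this this north K old S ⇒ this this this this this north S old S old S   [K -> S old S]
this this this this this north S old S old S ⇒ this this this this this north this old S old S   [S -> this]
this this this this this north this old S old S ⇒ this this this this this north this old this this K old S   [S -> this this K]
this this this this this north this old this this K old S ⇒ this this this this this north this old this this zero old this old S   [K -> zero old this]
this this this this this north this old this this zero old this old S ⇒ this this this this this north this old this this zero old this old this   [S -> this]

S ⇒ this this K ⇒ this this S old S ⇒ this this this this K old S ⇒ this this this this this north K old S ⇒ this this this this this north S old S old S ⇒ this this this this this north this old S old S ⇒ this this this this this north this old this this K old S ⇒ this this this this this north this old this this zero old this old S ⇒ this this this this this north this old this this zero old this old this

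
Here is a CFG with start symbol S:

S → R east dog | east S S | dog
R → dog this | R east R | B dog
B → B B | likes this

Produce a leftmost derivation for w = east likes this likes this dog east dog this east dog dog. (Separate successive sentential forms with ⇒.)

S ⇒ east S S ⇒ east R east dog S ⇒ east R east R east dog S ⇒ east B dog east R east dog S ⇒ east B B dog east R east dog S ⇒ east likes this B dog east R east dog S ⇒ east likes this likes this dog east R east dog S ⇒ east likes this likes this dog east dog this east dog S ⇒ east likes this likes this dog east dog this east dog dog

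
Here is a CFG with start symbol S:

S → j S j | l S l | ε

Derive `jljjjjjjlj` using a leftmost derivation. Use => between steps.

S => jSj   [S → j S j]
jSj => jlSlj   [S → l S l]
jlSlj => jljSjlj   [S → j S j]
jljSjlj => jljjSjjlj   [S → j S j]
jljjSjjlj => jljjjSjjjlj   [S → j S j]
jljjjSjjjlj => jljjjjjjlj   [S → ε]

S=>jSj=>jlSlj=>jljSjlj=>jljjSjjlj=>jljjjSjjjlj=>jljjjjjjlj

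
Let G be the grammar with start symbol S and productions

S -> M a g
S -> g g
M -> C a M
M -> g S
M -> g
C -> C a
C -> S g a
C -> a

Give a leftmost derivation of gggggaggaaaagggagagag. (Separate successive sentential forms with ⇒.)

S ⇒ Mag ⇒ gSag ⇒ gMagag ⇒ ggSagag ⇒ ggMagagag ⇒ ggCaMagagag ⇒ ggSgaaMagagag ⇒ ggMaggaaMagagag ⇒ gggSaggaaMagagag ⇒ gggggaggaaMagagag ⇒ gggggaggaaCaMagagag ⇒ gggggaggaaaaMagagag ⇒ gggggaggaaaagSagagag ⇒ gggggaggaaaagggagagag

S ⇒ Mag   [S -> M a g]
Mag ⇒ gSag   [M -> g S]
gSag ⇒ gMagag   [S -> M a g]
gMagag ⇒ ggSagag   [M -> g S]
ggSagag ⇒ ggMagagag   [S -> M a g]
ggMagagag ⇒ ggCaMagagag   [M -> C a M]
ggCaMagagag ⇒ ggSgaaMagagag   [C -> S g a]
ggSgaaMagagag ⇒ ggMaggaaMagagag   [S -> M a g]
ggMaggaaMagagag ⇒ gggSaggaaMagagag   [M -> g S]
gggSaggaaMagagag ⇒ gggggaggaaMagagag   [S -> g g]
gggggaggaaMagagag ⇒ gggggaggaaCaMagagag   [M -> C a M]
gggggaggaaCaMagagag ⇒ gggggaggaaaaMagagag   [C -> a]
gggggaggaaaaMagagag ⇒ gggggaggaaaagSagagag   [M -> g S]
gggggaggaaaagSagagag ⇒ gggggaggaaaagggagagag   [S -> g g]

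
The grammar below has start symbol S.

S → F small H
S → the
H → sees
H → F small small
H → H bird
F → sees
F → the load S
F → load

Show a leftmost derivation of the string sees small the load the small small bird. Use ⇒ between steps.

S ⇒ F small H ⇒ sees small H ⇒ sees small H bird ⇒ sees small F small small bird ⇒ sees small the load S small small bird ⇒ sees small the load the small small bird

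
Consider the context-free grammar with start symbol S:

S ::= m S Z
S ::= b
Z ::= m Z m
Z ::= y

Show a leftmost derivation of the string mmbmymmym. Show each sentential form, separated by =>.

S => mSZ => mmSZZ => mmbZZ => mmbmZmZ => mmbmymZ => mmbmymmZm => mmbmymmym

S => mSZ   [S ::= m S Z]
mSZ => mmSZZ   [S ::= m S Z]
mmSZZ => mmbZZ   [S ::= b]
mmbZZ => mmbmZmZ   [Z ::= m Z m]
mmbmZmZ => mmbmymZ   [Z ::= y]
mmbmymZ => mmbmymmZm   [Z ::= m Z m]
mmbmymmZm => mmbmymmym   [Z ::= y]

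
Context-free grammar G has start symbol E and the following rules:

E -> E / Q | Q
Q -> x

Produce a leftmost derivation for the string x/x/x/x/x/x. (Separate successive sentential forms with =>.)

E=>E/Q=>E/Q/Q=>E/Q/Q/Q=>E/Q/Q/Q/Q=>E/Q/Q/Q/Q/Q=>Q/Q/Q/Q/Q/Q=>x/Q/Q/Q/Q/Q=>x/x/Q/Q/Q/Q=>x/x/x/Q/Q/Q=>x/x/x/x/Q/Q=>x/x/x/x/x/Q=>x/x/x/x/x/x

E => E/Q   [E -> E / Q]
E/Q => E/Q/Q   [E -> E / Q]
E/Q/Q => E/Q/Q/Q   [E -> E / Q]
E/Q/Q/Q => E/Q/Q/Q/Q   [E -> E / Q]
E/Q/Q/Q/Q => E/Q/Q/Q/Q/Q   [E -> E / Q]
E/Q/Q/Q/Q/Q => Q/Q/Q/Q/Q/Q   [E -> Q]
Q/Q/Q/Q/Q/Q => x/Q/Q/Q/Q/Q   [Q -> x]
x/Q/Q/Q/Q/Q => x/x/Q/Q/Q/Q   [Q -> x]
x/x/Q/Q/Q/Q => x/x/x/Q/Q/Q   [Q -> x]
x/x/x/Q/Q/Q => x/x/x/x/Q/Q   [Q -> x]
x/x/x/x/Q/Q => x/x/x/x/x/Q   [Q -> x]
x/x/x/x/x/Q => x/x/x/x/x/x   [Q -> x]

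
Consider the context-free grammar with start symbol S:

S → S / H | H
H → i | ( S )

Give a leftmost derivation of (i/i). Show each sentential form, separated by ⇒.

S ⇒ H ⇒ (S) ⇒ (S/H) ⇒ (H/H) ⇒ (i/H) ⇒ (i/i)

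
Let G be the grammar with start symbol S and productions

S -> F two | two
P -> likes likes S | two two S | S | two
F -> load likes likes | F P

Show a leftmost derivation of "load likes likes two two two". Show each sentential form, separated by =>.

S => F two   [S -> F two]
F two => F P two   [F -> F P]
F P two => F P P two   [F -> F P]
F P P two => load likes likes P P two   [F -> load likes likes]
load likes likes P P two => load likes likes two P two   [P -> two]
load likes likes two P two => load likes likes two two two   [P -> two]

S => F two => F P two => F P P two => load likes likes P P two => load likes likes two P two => load likes likes two two two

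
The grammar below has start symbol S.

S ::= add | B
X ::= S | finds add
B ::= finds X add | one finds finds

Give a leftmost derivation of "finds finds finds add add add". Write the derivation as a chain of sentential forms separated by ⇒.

S ⇒ B ⇒ finds X add ⇒ finds S add ⇒ finds B add ⇒ finds finds X add add ⇒ finds finds finds add add add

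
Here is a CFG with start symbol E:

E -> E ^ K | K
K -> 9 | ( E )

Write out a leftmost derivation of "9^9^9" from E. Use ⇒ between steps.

E⇒E^K⇒E^K^K⇒K^K^K⇒9^K^K⇒9^9^K⇒9^9^9

E ⇒ E^K   [E -> E ^ K]
E^K ⇒ E^K^K   [E -> E ^ K]
E^K^K ⇒ K^K^K   [E -> K]
K^K^K ⇒ 9^K^K   [K -> 9]
9^K^K ⇒ 9^9^K   [K -> 9]
9^9^K ⇒ 9^9^9   [K -> 9]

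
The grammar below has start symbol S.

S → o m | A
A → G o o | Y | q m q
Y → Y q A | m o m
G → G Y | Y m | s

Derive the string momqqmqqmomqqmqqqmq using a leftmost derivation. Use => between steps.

S => A => Y => YqA => YqAqA => YqAqAqA => YqAqAqAqA => momqAqAqAqA => momqqmqqAqAqA => momqqmqqYqAqA => momqqmqqmomqAqA => momqqmqqmomqqmqqA => momqqmqqmomqqmqqqmq

S => A   [S → A]
A => Y   [A → Y]
Y => YqA   [Y → Y q A]
YqA => YqAqA   [Y → Y q A]
YqAqA => YqAqAqA   [Y → Y q A]
YqAqAqA => YqAqAqAqA   [Y → Y q A]
YqAqAqAqA => momqAqAqAqA   [Y → m o m]
momqAqAqAqA => momqqmqqAqAqA   [A → q m q]
momqqmqqAqAqA => momqqmqqYqAqA   [A → Y]
momqqmqqYqAqA => momqqmqqmomqAqA   [Y → m o m]
momqqmqqmomqAqA => momqqmqqmomqqmqqA   [A → q m q]
momqqmqqmomqqmqqA => momqqmqqmomqqmqqqmq   [A → q m q]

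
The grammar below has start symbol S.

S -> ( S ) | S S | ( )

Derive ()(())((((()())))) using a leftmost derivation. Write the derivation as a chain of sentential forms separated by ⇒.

S ⇒ SS ⇒ ()S ⇒ ()SS ⇒ ()(S)S ⇒ ()(())S ⇒ ()(())(S) ⇒ ()(())((S)) ⇒ ()(())(((S))) ⇒ ()(())((((S)))) ⇒ ()(())((((SS)))) ⇒ ()(())((((()S)))) ⇒ ()(())((((()()))))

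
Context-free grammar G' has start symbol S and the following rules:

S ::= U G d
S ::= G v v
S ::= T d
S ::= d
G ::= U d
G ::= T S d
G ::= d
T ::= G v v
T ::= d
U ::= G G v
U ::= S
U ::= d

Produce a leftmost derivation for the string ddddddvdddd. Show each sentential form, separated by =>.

S => UGd => SGd => UGdGd => GGvGdGd => UdGvGdGd => SdGvGdGd => UGddGvGdGd => SGddGvGdGd => TdGddGvGdGd => ddGddGvGdGd => dddddGvGdGd => ddddddvGdGd => ddddddvddGd => ddddddvdddd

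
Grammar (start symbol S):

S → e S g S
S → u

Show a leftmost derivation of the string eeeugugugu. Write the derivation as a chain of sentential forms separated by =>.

S=>eSgS=>eeSgSgS=>eeeSgSgSgS=>eeeugSgSgS=>eeeugugSgS=>eeeugugugS=>eeeugugugu

S => eSgS   [S → e S g S]
eSgS => eeSgSgS   [S → e S g S]
eeSgSgS => eeeSgSgSgS   [S → e S g S]
eeeSgSgSgS => eeeugSgSgS   [S → u]
eeeugSgSgS => eeeugugSgS   [S → u]
eeeugugSgS => eeeugugugS   [S → u]
eeeugugugS => eeeugugugu   [S → u]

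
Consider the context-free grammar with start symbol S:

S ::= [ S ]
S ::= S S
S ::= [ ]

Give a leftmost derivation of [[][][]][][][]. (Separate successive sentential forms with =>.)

S => SS   [S ::= S S]
SS => SSS   [S ::= S S]
SSS => SSSS   [S ::= S S]
SSSS => [S]SSS   [S ::= [ S ]]
[S]SSS => [SS]SSS   [S ::= S S]
[SS]SSS => [SSS]SSS   [S ::= S S]
[SSS]SSS => [[]SS]SSS   [S ::= [ ]]
[[]SS]SSS => [[][]S]SSS   [S ::= [ ]]
[[][]S]SSS => [[][][]]SSS   [S ::= [ ]]
[[][][]]SSS => [[][][]][]SS   [S ::= [ ]]
[[][][]][]SS => [[][][]][][]S   [S ::= [ ]]
[[][][]][][]S => [[][][]][][][]   [S ::= [ ]]

S => SS => SSS => SSSS => [S]SSS => [SS]SSS => [SSS]SSS => [[]SS]SSS => [[][]S]SSS => [[][][]]SSS => [[][][]][]SS => [[][][]][][]S => [[][][]][][][]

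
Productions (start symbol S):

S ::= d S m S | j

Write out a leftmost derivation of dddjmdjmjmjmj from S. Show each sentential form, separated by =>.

S => dSmS => ddSmSmS => dddSmSmSmS => dddjmSmSmS => dddjmdSmSmSmS => dddjmdjmSmSmS => dddjmdjmjmSmS => dddjmdjmjmjmS => dddjmdjmjmjmj

S => dSmS   [S ::= d S m S]
dSmS => ddSmSmS   [S ::= d S m S]
ddSmSmS => dddSmSmSmS   [S ::= d S m S]
dddSmSmSmS => dddjmSmSmS   [S ::= j]
dddjmSmSmS => dddjmdSmSmSmS   [S ::= d S m S]
dddjmdSmSmSmS => dddjmdjmSmSmS   [S ::= j]
dddjmdjmSmSmS => dddjmdjmjmSmS   [S ::= j]
dddjmdjmjmSmS => dddjmdjmjmjmS   [S ::= j]
dddjmdjmjmjmS => dddjmdjmjmjmj   [S ::= j]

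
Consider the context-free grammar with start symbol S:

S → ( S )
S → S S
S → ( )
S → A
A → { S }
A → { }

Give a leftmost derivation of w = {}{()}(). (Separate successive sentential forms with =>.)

S => SS   [S → S S]
SS => SSS   [S → S S]
SSS => ASS   [S → A]
ASS => {}SS   [A → { }]
{}SS => {}AS   [S → A]
{}AS => {}{S}S   [A → { S }]
{}{S}S => {}{()}S   [S → ( )]
{}{()}S => {}{()}()   [S → ( )]

S=>SS=>SSS=>ASS=>{}SS=>{}AS=>{}{S}S=>{}{()}S=>{}{()}()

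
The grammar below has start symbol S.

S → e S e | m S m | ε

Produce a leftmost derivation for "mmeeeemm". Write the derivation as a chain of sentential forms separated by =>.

S => mSm => mmSmm => mmeSemm => mmeeSeemm => mmeeeemm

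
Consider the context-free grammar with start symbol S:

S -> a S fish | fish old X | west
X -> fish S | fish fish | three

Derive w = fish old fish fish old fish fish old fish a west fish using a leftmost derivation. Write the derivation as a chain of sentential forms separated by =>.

S => fish old X   [S -> fish old X]
fish old X => fish old fish S   [X -> fish S]
fish old fish S => fish old fish fish old X   [S -> fish old X]
fish old fish fish old X => fish old fish fish old fish S   [X -> fish S]
fish old fish fish old fish S => fish old fish fish old fish fish old X   [S -> fish old X]
fish old fish fish old fish fish old X => fish old fish fish old fish fish old fish S   [X -> fish S]
fish old fish fish old fish fish old fish S => fish old fish fish old fish fish old fish a S fish   [S -> a S fish]
fish old fish fish old fish fish old fish a S fish => fish old fish fish old fish fish old fish a west fish   [S -> west]

S => fish old X => fish old fish S => fish old fish fish old X => fish old fish fish old fish S => fish old fish fish old fish fish old X => fish old fish fish old fish fish old fish S => fish old fish fish old fish fish old fish a S fish => fish old fish fish old fish fish old fish a west fish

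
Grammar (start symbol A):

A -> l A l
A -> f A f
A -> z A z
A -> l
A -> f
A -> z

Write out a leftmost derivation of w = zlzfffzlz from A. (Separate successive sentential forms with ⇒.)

A ⇒ zAz ⇒ zlAlz ⇒ zlzAzlz ⇒ zlzfAfzlz ⇒ zlzfffzlz

A ⇒ zAz   [A -> z A z]
zAz ⇒ zlAlz   [A -> l A l]
zlAlz ⇒ zlzAzlz   [A -> z A z]
zlzAzlz ⇒ zlzfAfzlz   [A -> f A f]
zlzfAfzlz ⇒ zlzfffzlz   [A -> f]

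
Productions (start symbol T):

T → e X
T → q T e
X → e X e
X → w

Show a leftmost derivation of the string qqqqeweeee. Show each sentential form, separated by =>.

T => qTe => qqTee => qqqTeee => qqqqTeeee => qqqqeXeeee => qqqqeweeee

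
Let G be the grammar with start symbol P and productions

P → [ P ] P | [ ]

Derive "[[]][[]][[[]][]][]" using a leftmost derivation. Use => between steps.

P=>[P]P=>[[]]P=>[[]][P]P=>[[]][[]]P=>[[]][[]][P]P=>[[]][[]][[P]P]P=>[[]][[]][[[]]P]P=>[[]][[]][[[]][]]P=>[[]][[]][[[]][]][]

P => [P]P   [P → [ P ] P]
[P]P => [[]]P   [P → [ ]]
[[]]P => [[]][P]P   [P → [ P ] P]
[[]][P]P => [[]][[]]P   [P → [ ]]
[[]][[]]P => [[]][[]][P]P   [P → [ P ] P]
[[]][[]][P]P => [[]][[]][[P]P]P   [P → [ P ] P]
[[]][[]][[P]P]P => [[]][[]][[[]]P]P   [P → [ ]]
[[]][[]][[[]]P]P => [[]][[]][[[]][]]P   [P → [ ]]
[[]][[]][[[]][]]P => [[]][[]][[[]][]][]   [P → [ ]]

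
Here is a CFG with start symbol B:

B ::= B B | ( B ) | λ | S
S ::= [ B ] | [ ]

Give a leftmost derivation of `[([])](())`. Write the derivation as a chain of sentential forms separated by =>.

B => BB   [B ::= B B]
BB => SB   [B ::= S]
SB => [B]B   [S ::= [ B ]]
[B]B => [(B)]B   [B ::= ( B )]
[(B)]B => [(S)]B   [B ::= S]
[(S)]B => [([])]B   [S ::= [ ]]
[([])]B => [([])](B)   [B ::= ( B )]
[([])](B) => [([])]((B))   [B ::= ( B )]
[([])]((B)) => [([])](())   [B ::= λ]

B=>BB=>SB=>[B]B=>[(B)]B=>[(S)]B=>[([])]B=>[([])](B)=>[([])]((B))=>[([])](())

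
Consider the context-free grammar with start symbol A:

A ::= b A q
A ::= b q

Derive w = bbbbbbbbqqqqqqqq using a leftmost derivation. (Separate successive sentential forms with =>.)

A => bAq   [A ::= b A q]
bAq => bbAqq   [A ::= b A q]
bbAqq => bbbAqqq   [A ::= b A q]
bbbAqqq => bbbbAqqqq   [A ::= b A q]
bbbbAqqqq => bbbbbAqqqqq   [A ::= b A q]
bbbbbAqqqqq => bbbbbbAqqqqqq   [A ::= b A q]
bbbbbbAqqqqqq => bbbbbbbAqqqqqqq   [A ::= b A q]
bbbbbbbAqqqqqqq => bbbbbbbbqqqqqqqq   [A ::= b q]

A => bAq => bbAqq => bbbAqqq => bbbbAqqqq => bbbbbAqqqqq => bbbbbbAqqqqqq => bbbbbbbAqqqqqqq => bbbbbbbbqqqqqqqq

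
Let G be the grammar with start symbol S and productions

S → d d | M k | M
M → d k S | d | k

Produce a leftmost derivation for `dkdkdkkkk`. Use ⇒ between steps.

S ⇒ M   [S → M]
M ⇒ dkS   [M → d k S]
dkS ⇒ dkMk   [S → M k]
dkMk ⇒ dkdkSk   [M → d k S]
dkdkSk ⇒ dkdkMkk   [S → M k]
dkdkMkk ⇒ dkdkdkSkk   [M → d k S]
dkdkdkSkk ⇒ dkdkdkMkk   [S → M]
dkdkdkMkk ⇒ dkdkdkkkk   [M → k]

S⇒M⇒dkS⇒dkMk⇒dkdkSk⇒dkdkMkk⇒dkdkdkSkk⇒dkdkdkMkk⇒dkdkdkkkk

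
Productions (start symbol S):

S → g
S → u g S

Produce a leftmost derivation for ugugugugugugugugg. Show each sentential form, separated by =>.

S => ugS => ugugS => ugugugS => ugugugugS => ugugugugugS => ugugugugugugS => ugugugugugugugS => ugugugugugugugugS => ugugugugugugugugg

S => ugS   [S → u g S]
ugS => ugugS   [S → u g S]
ugugS => ugugugS   [S → u g S]
ugugugS => ugugugugS   [S → u g S]
ugugugugS => ugugugugugS   [S → u g S]
ugugugugugS => ugugugugugugS   [S → u g S]
ugugugugugugS => ugugugugugugugS   [S → u g S]
ugugugugugugugS => ugugugugugugugugS   [S → u g S]
ugugugugugugugugS => ugugugugugugugugg   [S → g]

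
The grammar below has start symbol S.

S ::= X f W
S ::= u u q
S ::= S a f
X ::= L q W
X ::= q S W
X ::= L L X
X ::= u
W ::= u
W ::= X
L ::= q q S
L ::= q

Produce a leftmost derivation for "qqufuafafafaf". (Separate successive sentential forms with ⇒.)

S ⇒ Saf   [S ::= S a f]
Saf ⇒ Safaf   [S ::= S a f]
Safaf ⇒ Safafaf   [S ::= S a f]
Safafaf ⇒ Safafafaf   [S ::= S a f]
Safafafaf ⇒ XfWafafafaf   [S ::= X f W]
XfWafafafaf ⇒ LqWfWafafafaf   [X ::= L q W]
LqWfWafafafaf ⇒ qqWfWafafafaf   [L ::= q]
qqWfWafafafaf ⇒ qqufWafafafaf   [W ::= u]
qqufWafafafaf ⇒ qqufuafafafaf   [W ::= u]

S ⇒ Saf ⇒ Safaf ⇒ Safafaf ⇒ Safafafaf ⇒ XfWafafafaf ⇒ LqWfWafafafaf ⇒ qqWfWafafafaf ⇒ qqufWafafafaf ⇒ qqufuafafafaf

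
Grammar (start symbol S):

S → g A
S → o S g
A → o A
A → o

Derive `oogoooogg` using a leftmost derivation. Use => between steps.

S=>oSg=>ooSgg=>oogAgg=>oogoAgg=>oogooAgg=>oogoooAgg=>oogoooogg

S => oSg   [S → o S g]
oSg => ooSgg   [S → o S g]
ooSgg => oogAgg   [S → g A]
oogAgg => oogoAgg   [A → o A]
oogoAgg => oogooAgg   [A → o A]
oogooAgg => oogoooAgg   [A → o A]
oogoooAgg => oogoooogg   [A → o]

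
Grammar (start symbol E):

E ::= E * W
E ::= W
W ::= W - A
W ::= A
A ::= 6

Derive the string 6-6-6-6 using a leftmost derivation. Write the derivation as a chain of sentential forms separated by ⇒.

E ⇒ W ⇒ W-A ⇒ W-A-A ⇒ W-A-A-A ⇒ A-A-A-A ⇒ 6-A-A-A ⇒ 6-6-A-A ⇒ 6-6-6-A ⇒ 6-6-6-6

E ⇒ W   [E ::= W]
W ⇒ W-A   [W ::= W - A]
W-A ⇒ W-A-A   [W ::= W - A]
W-A-A ⇒ W-A-A-A   [W ::= W - A]
W-A-A-A ⇒ A-A-A-A   [W ::= A]
A-A-A-A ⇒ 6-A-A-A   [A ::= 6]
6-A-A-A ⇒ 6-6-A-A   [A ::= 6]
6-6-A-A ⇒ 6-6-6-A   [A ::= 6]
6-6-6-A ⇒ 6-6-6-6   [A ::= 6]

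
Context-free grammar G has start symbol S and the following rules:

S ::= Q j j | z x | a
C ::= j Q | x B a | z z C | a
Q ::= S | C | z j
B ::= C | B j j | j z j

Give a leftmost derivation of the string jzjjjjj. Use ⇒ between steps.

S ⇒ Qjj ⇒ Sjj ⇒ Qjjjj ⇒ Cjjjj ⇒ jQjjjj ⇒ jzjjjjj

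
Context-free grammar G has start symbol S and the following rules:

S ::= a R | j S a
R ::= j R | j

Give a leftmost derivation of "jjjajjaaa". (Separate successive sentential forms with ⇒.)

S ⇒ jSa ⇒ jjSaa ⇒ jjjSaaa ⇒ jjjaRaaa ⇒ jjjajRaaa ⇒ jjjajjaaa

S ⇒ jSa   [S ::= j S a]
jSa ⇒ jjSaa   [S ::= j S a]
jjSaa ⇒ jjjSaaa   [S ::= j S a]
jjjSaaa ⇒ jjjaRaaa   [S ::= a R]
jjjaRaaa ⇒ jjjajRaaa   [R ::= j R]
jjjajRaaa ⇒ jjjajjaaa   [R ::= j]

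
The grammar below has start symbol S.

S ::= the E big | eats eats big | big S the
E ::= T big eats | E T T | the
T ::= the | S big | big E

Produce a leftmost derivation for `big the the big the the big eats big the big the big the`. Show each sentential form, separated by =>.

S => big S the   [S ::= big S the]
big S the => big the E big the   [S ::= the E big]
big the E big the => big the E T T big the   [E ::= E T T]
big the E T T big the => big the the T T big the   [E ::= the]
big the the T T big the => big the the S big T big the   [T ::= S big]
big the the S big T big the => big the the big S the big T big the   [S ::= big S the]
big the the big S the big T big the => big the the big the E big the big T big the   [S ::= the E big]
big the the big the E big the big T big the => big the the big the T big eats big the big T big the   [E ::= T big eats]
big the the big the T big eats big the big T big the => big the the big the the big eats big the big T big the   [T ::= the]
big the the big the the big eats big the big T big the => big the the big the the big eats big the big the big the   [T ::= the]

S => big S the => big the E big the => big the E T T big the => big the the T T big the => big the the S big T big the => big the the big S the big T big the => big the the big the E big the big T big the => big the the big the T big eats big the big T big the => big the the big the the big eats big the big T big the => big the the big the the big eats big the big the big the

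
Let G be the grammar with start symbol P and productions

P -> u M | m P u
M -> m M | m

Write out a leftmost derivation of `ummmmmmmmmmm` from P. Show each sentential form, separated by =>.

P => uM   [P -> u M]
uM => umM   [M -> m M]
umM => ummM   [M -> m M]
ummM => ummmM   [M -> m M]
ummmM => ummmmM   [M -> m M]
ummmmM => ummmmmM   [M -> m M]
ummmmmM => ummmmmmM   [M -> m M]
ummmmmmM => ummmmmmmM   [M -> m M]
ummmmmmmM => ummmmmmmmM   [M -> m M]
ummmmmmmmM => ummmmmmmmmM   [M -> m M]
ummmmmmmmmM => ummmmmmmmmmM   [M -> m M]
ummmmmmmmmmM => ummmmmmmmmmm   [M -> m]

P => uM => umM => ummM => ummmM => ummmmM => ummmmmM => ummmmmmM => ummmmmmmM => ummmmmmmmM => ummmmmmmmmM => ummmmmmmmmmM => ummmmmmmmmmm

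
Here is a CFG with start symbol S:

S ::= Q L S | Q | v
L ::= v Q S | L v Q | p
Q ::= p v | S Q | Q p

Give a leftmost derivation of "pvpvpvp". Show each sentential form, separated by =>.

S => Q => Qp => SQp => QQp => SQQp => QQQp => pvQQp => pvpvQp => pvpvpvp

S => Q   [S ::= Q]
Q => Qp   [Q ::= Q p]
Qp => SQp   [Q ::= S Q]
SQp => QQp   [S ::= Q]
QQp => SQQp   [Q ::= S Q]
SQQp => QQQp   [S ::= Q]
QQQp => pvQQp   [Q ::= p v]
pvQQp => pvpvQp   [Q ::= p v]
pvpvQp => pvpvpvp   [Q ::= p v]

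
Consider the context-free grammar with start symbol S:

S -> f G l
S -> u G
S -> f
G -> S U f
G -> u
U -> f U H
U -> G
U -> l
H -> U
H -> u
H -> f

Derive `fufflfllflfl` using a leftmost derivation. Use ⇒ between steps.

S⇒fGl⇒fSUfl⇒fuGUfl⇒fuSUfUfl⇒fufGlUfUfl⇒fufSUflUfUfl⇒fuffUflUfUfl⇒fufflflUfUfl⇒fufflfllfUfl⇒fufflfllflfl

S ⇒ fGl   [S -> f G l]
fGl ⇒ fSUfl   [G -> S U f]
fSUfl ⇒ fuGUfl   [S -> u G]
fuGUfl ⇒ fuSUfUfl   [G -> S U f]
fuSUfUfl ⇒ fufGlUfUfl   [S -> f G l]
fufGlUfUfl ⇒ fufSUflUfUfl   [G -> S U f]
fufSUflUfUfl ⇒ fuffUflUfUfl   [S -> f]
fuffUflUfUfl ⇒ fufflflUfUfl   [U -> l]
fufflflUfUfl ⇒ fufflfllfUfl   [U -> l]
fufflfllfUfl ⇒ fufflfllflfl   [U -> l]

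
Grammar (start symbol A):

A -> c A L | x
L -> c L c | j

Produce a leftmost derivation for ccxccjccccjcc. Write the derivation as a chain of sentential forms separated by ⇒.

A⇒cAL⇒ccALL⇒ccxLL⇒ccxcLcL⇒ccxccLccL⇒ccxccjccL⇒ccxccjcccLc⇒ccxccjccccLcc⇒ccxccjccccjcc

A ⇒ cAL   [A -> c A L]
cAL ⇒ ccALL   [A -> c A L]
ccALL ⇒ ccxLL   [A -> x]
ccxLL ⇒ ccxcLcL   [L -> c L c]
ccxcLcL ⇒ ccxccLccL   [L -> c L c]
ccxccLccL ⇒ ccxccjccL   [L -> j]
ccxccjccL ⇒ ccxccjcccLc   [L -> c L c]
ccxccjcccLc ⇒ ccxccjccccLcc   [L -> c L c]
ccxccjccccLcc ⇒ ccxccjccccjcc   [L -> j]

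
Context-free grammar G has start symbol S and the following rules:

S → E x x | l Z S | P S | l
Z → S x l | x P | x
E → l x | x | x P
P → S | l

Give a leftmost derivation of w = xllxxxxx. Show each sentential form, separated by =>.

S => Exx => xPxx => xSxx => xPSxx => xSSxx => xlSxx => xlExxxx => xllxxxxx

S => Exx   [S → E x x]
Exx => xPxx   [E → x P]
xPxx => xSxx   [P → S]
xSxx => xPSxx   [S → P S]
xPSxx => xSSxx   [P → S]
xSSxx => xlSxx   [S → l]
xlSxx => xlExxxx   [S → E x x]
xlExxxx => xllxxxxx   [E → l x]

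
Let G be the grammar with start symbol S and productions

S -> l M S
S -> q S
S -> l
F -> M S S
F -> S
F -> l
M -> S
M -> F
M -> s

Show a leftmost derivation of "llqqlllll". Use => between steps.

S => lMS => lFS => lMSSS => lSSSS => llMSSSS => llFSSSS => llSSSSS => llqSSSSS => llqqSSSSS => llqqlSSSS => llqqllSSS => llqqlllSS => llqqllllS => llqqlllll

S => lMS   [S -> l M S]
lMS => lFS   [M -> F]
lFS => lMSSS   [F -> M S S]
lMSSS => lSSSS   [M -> S]
lSSSS => llMSSSS   [S -> l M S]
llMSSSS => llFSSSS   [M -> F]
llFSSSS => llSSSSS   [F -> S]
llSSSSS => llqSSSSS   [S -> q S]
llqSSSSS => llqqSSSSS   [S -> q S]
llqqSSSSS => llqqlSSSS   [S -> l]
llqqlSSSS => llqqllSSS   [S -> l]
llqqllSSS => llqqlllSS   [S -> l]
llqqlllSS => llqqllllS   [S -> l]
llqqllllS => llqqlllll   [S -> l]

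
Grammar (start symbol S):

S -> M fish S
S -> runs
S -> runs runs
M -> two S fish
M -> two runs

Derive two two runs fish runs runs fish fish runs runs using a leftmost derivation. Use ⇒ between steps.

S ⇒ M fish S ⇒ two S fish fish S ⇒ two M fish S fish fish S ⇒ two two runs fish S fish fish S ⇒ two two runs fish runs runs fish fish S ⇒ two two runs fish runs runs fish fish runs runs

S ⇒ M fish S   [S -> M fish S]
M fish S ⇒ two S fish fish S   [M -> two S fish]
two S fish fish S ⇒ two M fish S fish fish S   [S -> M fish S]
two M fish S fish fish S ⇒ two two runs fish S fish fish S   [M -> two runs]
two two runs fish S fish fish S ⇒ two two runs fish runs runs fish fish S   [S -> runs runs]
two two runs fish runs runs fish fish S ⇒ two two runs fish runs runs fish fish runs runs   [S -> runs runs]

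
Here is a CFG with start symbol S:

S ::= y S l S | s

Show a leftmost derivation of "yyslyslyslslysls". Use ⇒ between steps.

S ⇒ ySlS ⇒ yySlSlS ⇒ yyslSlS ⇒ yyslySlSlS ⇒ yyslyslSlS ⇒ yyslyslySlSlS ⇒ yyslyslyslSlS ⇒ yyslyslyslslS ⇒ yyslyslyslslySlS ⇒ yyslyslyslslyslS ⇒ yyslyslyslslysls

S ⇒ ySlS   [S ::= y S l S]
ySlS ⇒ yySlSlS   [S ::= y S l S]
yySlSlS ⇒ yyslSlS   [S ::= s]
yyslSlS ⇒ yyslySlSlS   [S ::= y S l S]
yyslySlSlS ⇒ yyslyslSlS   [S ::= s]
yyslyslSlS ⇒ yyslyslySlSlS   [S ::= y S l S]
yyslyslySlSlS ⇒ yyslyslyslSlS   [S ::= s]
yyslyslyslSlS ⇒ yyslyslyslslS   [S ::= s]
yyslyslyslslS ⇒ yyslyslyslslySlS   [S ::= y S l S]
yyslyslyslslySlS ⇒ yyslyslyslslyslS   [S ::= s]
yyslyslyslslyslS ⇒ yyslyslyslslysls   [S ::= s]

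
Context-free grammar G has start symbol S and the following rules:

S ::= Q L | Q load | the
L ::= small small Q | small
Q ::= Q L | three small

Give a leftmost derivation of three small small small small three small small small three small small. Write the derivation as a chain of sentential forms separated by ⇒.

S ⇒ Q L   [S ::= Q L]
Q L ⇒ Q L L   [Q ::= Q L]
Q L L ⇒ Q L L L   [Q ::= Q L]
Q L L L ⇒ three small L L L   [Q ::= three small]
three small L L L ⇒ three small small L L   [L ::= small]
three small small L L ⇒ three small small small small Q L   [L ::= small small Q]
three small small small small Q L ⇒ three small small small small three small L   [Q ::= three small]
three small small small small three small L ⇒ three small small small small three small small small Q   [L ::= small small Q]
three small small small small three small small small Q ⇒ three small small small small three small small small Q L   [Q ::= Q L]
three small small small small three small small small Q L ⇒ three small small small small three small small small three small L   [Q ::= three small]
three small small small small three small small small three small L ⇒ three small small small small three small small small three small small   [L ::= small]

S ⇒ Q L ⇒ Q L L ⇒ Q L L L ⇒ three small L L L ⇒ three small small L L ⇒ three small small small small Q L ⇒ three small small small small three small L ⇒ three small small small small three small small small Q ⇒ three small small small small three small small small Q L ⇒ three small small small small three small small small three small L ⇒ three small small small small three small small small three small small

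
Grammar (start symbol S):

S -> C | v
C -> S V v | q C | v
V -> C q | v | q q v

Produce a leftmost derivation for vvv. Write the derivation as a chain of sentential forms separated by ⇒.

S ⇒ C ⇒ SVv ⇒ CVv ⇒ vVv ⇒ vvv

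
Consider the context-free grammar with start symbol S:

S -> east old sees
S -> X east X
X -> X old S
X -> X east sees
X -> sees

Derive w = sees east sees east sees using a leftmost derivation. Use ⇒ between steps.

S ⇒ X east X ⇒ sees east X ⇒ sees east X east sees ⇒ sees east sees east sees

S ⇒ X east X   [S -> X east X]
X east X ⇒ sees east X   [X -> sees]
sees east X ⇒ sees east X east sees   [X -> X east sees]
sees east X east sees ⇒ sees east sees east sees   [X -> sees]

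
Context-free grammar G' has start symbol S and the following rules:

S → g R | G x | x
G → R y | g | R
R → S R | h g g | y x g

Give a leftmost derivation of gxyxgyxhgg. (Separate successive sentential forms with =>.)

S=>gR=>gSR=>gGxR=>gRyxR=>gSRyxR=>gxRyxR=>gxyxgyxR=>gxyxgyxhgg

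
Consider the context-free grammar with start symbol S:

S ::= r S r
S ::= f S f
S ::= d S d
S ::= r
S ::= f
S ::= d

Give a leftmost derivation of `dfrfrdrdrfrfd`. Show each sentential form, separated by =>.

S => dSd => dfSfd => dfrSrfd => dfrfSfrfd => dfrfrSrfrfd => dfrfrdSdrfrfd => dfrfrdrdrfrfd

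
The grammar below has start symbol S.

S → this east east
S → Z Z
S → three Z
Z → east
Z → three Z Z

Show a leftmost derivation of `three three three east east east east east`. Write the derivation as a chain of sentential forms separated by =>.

S => Z Z => three Z Z Z => three three Z Z Z Z => three three three Z Z Z Z Z => three three three east Z Z Z Z => three three three east east Z Z Z => three three three east east east Z Z => three three three east east east east Z => three three three east east east east east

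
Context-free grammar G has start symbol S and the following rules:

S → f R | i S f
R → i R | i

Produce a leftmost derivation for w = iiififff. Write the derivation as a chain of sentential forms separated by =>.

S => iSf => iiSff => iiiSfff => iiifRfff => iiififff

S => iSf   [S → i S f]
iSf => iiSff   [S → i S f]
iiSff => iiiSfff   [S → i S f]
iiiSfff => iiifRfff   [S → f R]
iiifRfff => iiififff   [R → i]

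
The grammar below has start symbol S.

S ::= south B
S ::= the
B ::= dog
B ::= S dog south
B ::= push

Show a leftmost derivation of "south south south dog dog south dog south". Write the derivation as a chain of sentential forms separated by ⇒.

S ⇒ south B   [S ::= south B]
south B ⇒ south S dog south   [B ::= S dog south]
south S dog south ⇒ south south B dog south   [S ::= south B]
south south B dog south ⇒ south south S dog south dog south   [B ::= S dog south]
south south S dog south dog south ⇒ south south south B dog south dog south   [S ::= south B]
south south south B dog south dog south ⇒ south south south dog dog south dog south   [B ::= dog]

S ⇒ south B ⇒ south S dog south ⇒ south south B dog south ⇒ south south S dog south dog south ⇒ south south south B dog south dog south ⇒ south south south dog dog south dog south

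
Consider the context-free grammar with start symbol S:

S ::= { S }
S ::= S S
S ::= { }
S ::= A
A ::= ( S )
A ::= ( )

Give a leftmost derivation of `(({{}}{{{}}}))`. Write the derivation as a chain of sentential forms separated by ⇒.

S ⇒ A   [S ::= A]
A ⇒ (S)   [A ::= ( S )]
(S) ⇒ (A)   [S ::= A]
(A) ⇒ ((S))   [A ::= ( S )]
((S)) ⇒ ((SS))   [S ::= S S]
((SS)) ⇒ (({S}S))   [S ::= { S }]
(({S}S)) ⇒ (({{}}S))   [S ::= { }]
(({{}}S)) ⇒ (({{}}{S}))   [S ::= { S }]
(({{}}{S})) ⇒ (({{}}{{S}}))   [S ::= { S }]
(({{}}{{S}})) ⇒ (({{}}{{{}}}))   [S ::= { }]

S ⇒ A ⇒ (S) ⇒ (A) ⇒ ((S)) ⇒ ((SS)) ⇒ (({S}S)) ⇒ (({{}}S)) ⇒ (({{}}{S})) ⇒ (({{}}{{S}})) ⇒ (({{}}{{{}}}))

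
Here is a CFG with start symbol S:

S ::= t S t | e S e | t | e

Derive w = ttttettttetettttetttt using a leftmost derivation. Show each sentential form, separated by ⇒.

S ⇒ tSt   [S ::= t S t]
tSt ⇒ ttStt   [S ::= t S t]
ttStt ⇒ tttSttt   [S ::= t S t]
tttSttt ⇒ ttttStttt   [S ::= t S t]
ttttStttt ⇒ tttteSetttt   [S ::= e S e]
tttteSetttt ⇒ ttttetStetttt   [S ::= t S t]
ttttetStetttt ⇒ ttttettSttetttt   [S ::= t S t]
ttttettSttetttt ⇒ ttttetttStttetttt   [S ::= t S t]
ttttetttStttetttt ⇒ ttttettttSttttetttt   [S ::= t S t]
ttttettttSttttetttt ⇒ ttttetttteSettttetttt   [S ::= e S e]
ttttetttteSettttetttt ⇒ ttttettttetettttetttt   [S ::= t]

S ⇒ tSt ⇒ ttStt ⇒ tttSttt ⇒ ttttStttt ⇒ tttteSetttt ⇒ ttttetStetttt ⇒ ttttettSttetttt ⇒ ttttetttStttetttt ⇒ ttttettttSttttetttt ⇒ ttttetttteSettttetttt ⇒ ttttettttetettttetttt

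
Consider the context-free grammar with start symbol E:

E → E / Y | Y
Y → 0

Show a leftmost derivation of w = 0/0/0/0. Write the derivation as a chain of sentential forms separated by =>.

E => E/Y => E/Y/Y => E/Y/Y/Y => Y/Y/Y/Y => 0/Y/Y/Y => 0/0/Y/Y => 0/0/0/Y => 0/0/0/0

E => E/Y   [E → E / Y]
E/Y => E/Y/Y   [E → E / Y]
E/Y/Y => E/Y/Y/Y   [E → E / Y]
E/Y/Y/Y => Y/Y/Y/Y   [E → Y]
Y/Y/Y/Y => 0/Y/Y/Y   [Y → 0]
0/Y/Y/Y => 0/0/Y/Y   [Y → 0]
0/0/Y/Y => 0/0/0/Y   [Y → 0]
0/0/0/Y => 0/0/0/0   [Y → 0]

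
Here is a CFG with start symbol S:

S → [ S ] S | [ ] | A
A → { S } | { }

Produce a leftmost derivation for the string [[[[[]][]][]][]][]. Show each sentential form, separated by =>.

S => [S]S   [S → [ S ] S]
[S]S => [[S]S]S   [S → [ S ] S]
[[S]S]S => [[[S]S]S]S   [S → [ S ] S]
[[[S]S]S]S => [[[[S]S]S]S]S   [S → [ S ] S]
[[[[S]S]S]S]S => [[[[[]]S]S]S]S   [S → [ ]]
[[[[[]]S]S]S]S => [[[[[]][]]S]S]S   [S → [ ]]
[[[[[]][]]S]S]S => [[[[[]][]][]]S]S   [S → [ ]]
[[[[[]][]][]]S]S => [[[[[]][]][]][]]S   [S → [ ]]
[[[[[]][]][]][]]S => [[[[[]][]][]][]][]   [S → [ ]]

S=>[S]S=>[[S]S]S=>[[[S]S]S]S=>[[[[S]S]S]S]S=>[[[[[]]S]S]S]S=>[[[[[]][]]S]S]S=>[[[[[]][]][]]S]S=>[[[[[]][]][]][]]S=>[[[[[]][]][]][]][]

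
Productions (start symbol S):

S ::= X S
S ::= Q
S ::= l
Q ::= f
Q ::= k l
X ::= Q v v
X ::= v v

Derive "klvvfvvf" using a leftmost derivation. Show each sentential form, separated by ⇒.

S ⇒ XS ⇒ QvvS ⇒ klvvS ⇒ klvvXS ⇒ klvvQvvS ⇒ klvvfvvS ⇒ klvvfvvQ ⇒ klvvfvvf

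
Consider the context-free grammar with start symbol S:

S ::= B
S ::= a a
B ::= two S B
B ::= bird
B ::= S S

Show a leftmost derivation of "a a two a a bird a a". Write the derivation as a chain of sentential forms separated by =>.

S => B   [S ::= B]
B => S S   [B ::= S S]
S S => a a S   [S ::= a a]
a a S => a a B   [S ::= B]
a a B => a a two S B   [B ::= two S B]
a a two S B => a a two a a B   [S ::= a a]
a a two a a B => a a two a a S S   [B ::= S S]
a a two a a S S => a a two a a B S   [S ::= B]
a a two a a B S => a a two a a bird S   [B ::= bird]
a a two a a bird S => a a two a a bird a a   [S ::= a a]

S => B => S S => a a S => a a B => a a two S B => a a two a a B => a a two a a S S => a a two a a B S => a a two a a bird S => a a two a a bird a a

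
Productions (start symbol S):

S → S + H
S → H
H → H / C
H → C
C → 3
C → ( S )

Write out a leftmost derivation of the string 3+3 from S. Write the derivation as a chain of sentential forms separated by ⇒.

S⇒S+H⇒H+H⇒C+H⇒3+H⇒3+C⇒3+3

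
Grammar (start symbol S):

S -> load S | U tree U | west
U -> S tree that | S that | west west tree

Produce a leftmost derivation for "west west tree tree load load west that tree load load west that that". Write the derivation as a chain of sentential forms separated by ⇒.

S ⇒ U tree U   [S -> U tree U]
U tree U ⇒ west west tree tree U   [U -> west west tree]
west west tree tree U ⇒ west west tree tree S that   [U -> S that]
west west tree tree S that ⇒ west west tree tree load S that   [S -> load S]
west west tree tree load S that ⇒ west west tree tree load load S that   [S -> load S]
west west tree tree load load S that ⇒ west west tree tree load load U tree U that   [S -> U tree U]
west west tree tree load load U tree U that ⇒ west west tree tree load load S that tree U that   [U -> S that]
west west tree tree load load S that tree U that ⇒ west west tree tree load load west that tree U that   [S -> west]
west west tree tree load load west that tree U that ⇒ west west tree tree load load west that tree S that that   [U -> S that]
west west tree tree load load west that tree S that that ⇒ west west tree tree load load west that tree load S that that   [S -> load S]
west west tree tree load load west that tree load S that that ⇒ west west tree tree load load west that tree load load S that that   [S -> load S]
west west tree tree load load west that tree load load S that that ⇒ west west tree tree load load west that tree load load west that that   [S -> west]

S ⇒ U tree U ⇒ west west tree tree U ⇒ west west tree tree S that ⇒ west west tree tree load S that ⇒ west west tree tree load load S that ⇒ west west tree tree load load U tree U that ⇒ west west tree tree load load S that tree U that ⇒ west west tree tree load load west that tree U that ⇒ west west tree tree load load west that tree S that that ⇒ west west tree tree load load west that tree load S that that ⇒ west west tree tree load load west that tree load load S that that ⇒ west west tree tree load load west that tree load load west that that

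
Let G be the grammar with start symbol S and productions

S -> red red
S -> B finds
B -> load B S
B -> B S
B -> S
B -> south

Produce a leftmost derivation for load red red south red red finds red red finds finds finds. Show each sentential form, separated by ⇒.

S ⇒ B finds   [S -> B finds]
B finds ⇒ S finds   [B -> S]
S finds ⇒ B finds finds   [S -> B finds]
B finds finds ⇒ S finds finds   [B -> S]
S finds finds ⇒ B finds finds finds   [S -> B finds]
B finds finds finds ⇒ B S finds finds finds   [B -> B S]
B S finds finds finds ⇒ load B S S finds finds finds   [B -> load B S]
load B S S finds finds finds ⇒ load S S S finds finds finds   [B -> S]
load S S S finds finds finds ⇒ load red red S S finds finds finds   [S -> red red]
load red red S S finds finds finds ⇒ load red red B finds S finds finds finds   [S -> B finds]
load red red B finds S finds finds finds ⇒ load red red B S finds S finds finds finds   [B -> B S]
load red red B S finds S finds finds finds ⇒ load red red south S finds S finds finds finds   [B -> south]
load red red south S finds S finds finds finds ⇒ load red red south red red finds S finds finds finds   [S -> red red]
load red red south red red finds S finds finds finds ⇒ load red red south red red finds red red finds finds finds   [S -> red red]

S ⇒ B finds ⇒ S finds ⇒ B finds finds ⇒ S finds finds ⇒ B finds finds finds ⇒ B S finds finds finds ⇒ load B S S finds finds finds ⇒ load S S S finds finds finds ⇒ load red red S S finds finds finds ⇒ load red red B finds S finds finds finds ⇒ load red red B S finds S finds finds finds ⇒ load red red south S finds S finds finds finds ⇒ load red red south red red finds S finds finds finds ⇒ load red red south red red finds red red finds finds finds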